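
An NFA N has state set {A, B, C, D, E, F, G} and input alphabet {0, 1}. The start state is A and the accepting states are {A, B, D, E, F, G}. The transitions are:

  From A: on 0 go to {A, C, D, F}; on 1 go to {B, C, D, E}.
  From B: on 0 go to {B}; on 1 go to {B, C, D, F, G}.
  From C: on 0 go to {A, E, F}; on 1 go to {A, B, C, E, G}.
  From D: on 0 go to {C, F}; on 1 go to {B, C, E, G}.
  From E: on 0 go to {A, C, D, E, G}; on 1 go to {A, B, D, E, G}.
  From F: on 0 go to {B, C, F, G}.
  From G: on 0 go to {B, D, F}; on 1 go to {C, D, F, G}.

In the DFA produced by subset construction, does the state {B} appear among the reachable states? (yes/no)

Start state of the DFA: {A}.
{A} --0--> {A, C, D, F}  [new]
{A} --1--> {B, C, D, E}  [new]
{A, C, D, F} --0--> {A, B, C, D, E, F, G}  [new]
{A, C, D, F} --1--> {A, B, C, D, E, G}  [new]
{B, C, D, E} --0--> {A, B, C, D, E, F, G}  [seen]
{B, C, D, E} --1--> {A, B, C, D, E, F, G}  [seen]
{A, B, C, D, E, F, G} --0--> {A, B, C, D, E, F, G}  [seen]
{A, B, C, D, E, F, G} --1--> {A, B, C, D, E, F, G}  [seen]
{A, B, C, D, E, G} --0--> {A, B, C, D, E, F, G}  [seen]
{A, B, C, D, E, G} --1--> {A, B, C, D, E, F, G}  [seen]
Reachable DFA states: {A}, {A, C, D, F}, {B, C, D, E}, {A, B, C, D, E, F, G}, {A, B, C, D, E, G}.
{B} is not among them.

no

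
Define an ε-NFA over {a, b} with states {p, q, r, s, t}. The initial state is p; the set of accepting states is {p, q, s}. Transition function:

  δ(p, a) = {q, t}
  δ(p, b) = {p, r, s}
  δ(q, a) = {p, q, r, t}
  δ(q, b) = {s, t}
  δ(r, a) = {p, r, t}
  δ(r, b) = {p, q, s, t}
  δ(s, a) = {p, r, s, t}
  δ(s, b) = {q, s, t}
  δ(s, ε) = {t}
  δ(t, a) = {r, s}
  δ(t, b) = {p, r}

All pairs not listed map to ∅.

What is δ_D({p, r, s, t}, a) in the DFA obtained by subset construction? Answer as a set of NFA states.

δ(p,a) = {q, t}; δ(r,a) = {p, r, t}; δ(s,a) = {p, r, s, t}; δ(t,a) = {r, s}.
Union: {p, q, r, s, t}.

{p, q, r, s, t}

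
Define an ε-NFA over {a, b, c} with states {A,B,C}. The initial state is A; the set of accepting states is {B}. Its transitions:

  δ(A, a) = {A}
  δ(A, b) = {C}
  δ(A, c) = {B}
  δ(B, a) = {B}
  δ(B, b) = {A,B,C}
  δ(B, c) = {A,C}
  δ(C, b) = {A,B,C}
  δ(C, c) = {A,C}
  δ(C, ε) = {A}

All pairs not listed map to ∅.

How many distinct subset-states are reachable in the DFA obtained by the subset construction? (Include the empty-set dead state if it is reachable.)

Start state of the DFA: {A} (ε-closure of the NFA start).
{A} --a--> {A}  [seen]
{A} --b--> {A,C}  [new]
{A} --c--> {B}  [new]
{A,C} --a--> {A}  [seen]
{A,C} --b--> {A,B,C}  [new]
{A,C} --c--> {A,B,C}  [seen]
{B} --a--> {B}  [seen]
{B} --b--> {A,B,C}  [seen]
{B} --c--> {A,C}  [seen]
{A,B,C} --a--> {A,B}  [new]
{A,B,C} --b--> {A,B,C}  [seen]
{A,B,C} --c--> {A,B,C}  [seen]
{A,B} --a--> {A,B}  [seen]
{A,B} --b--> {A,B,C}  [seen]
{A,B} --c--> {A,B,C}  [seen]
Reachable DFA states: {A}, {A,C}, {B}, {A,B,C}, {A,B}.

5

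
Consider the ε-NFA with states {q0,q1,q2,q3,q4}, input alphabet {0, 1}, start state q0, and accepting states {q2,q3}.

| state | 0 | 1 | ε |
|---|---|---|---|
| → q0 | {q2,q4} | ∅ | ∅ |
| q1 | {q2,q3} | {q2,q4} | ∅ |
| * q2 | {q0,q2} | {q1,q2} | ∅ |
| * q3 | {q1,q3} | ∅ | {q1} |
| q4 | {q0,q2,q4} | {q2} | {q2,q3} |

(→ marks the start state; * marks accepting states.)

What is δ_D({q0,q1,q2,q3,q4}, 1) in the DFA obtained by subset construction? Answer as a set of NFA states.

δ(q0,1) = ∅; δ(q1,1) = {q2,q4}; δ(q2,1) = {q1,q2}; δ(q3,1) = ∅; δ(q4,1) = {q2}.
Union: {q1,q2,q4}.
ε-closure gives {q1,q2,q3,q4}.

{q1,q2,q3,q4}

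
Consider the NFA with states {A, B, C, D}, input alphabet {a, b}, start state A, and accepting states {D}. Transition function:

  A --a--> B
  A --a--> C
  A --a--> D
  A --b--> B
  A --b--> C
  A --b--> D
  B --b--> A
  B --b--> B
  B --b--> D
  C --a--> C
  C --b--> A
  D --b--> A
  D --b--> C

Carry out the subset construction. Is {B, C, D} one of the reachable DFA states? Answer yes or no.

Start state of the DFA: {A}.
{A} --a--> {B, C, D}  [new]
{A} --b--> {B, C, D}  [seen]
{B, C, D} --a--> {C}  [new]
{B, C, D} --b--> {A, B, C, D}  [new]
{C} --a--> {C}  [seen]
{C} --b--> {A}  [seen]
{A, B, C, D} --a--> {B, C, D}  [seen]
{A, B, C, D} --b--> {A, B, C, D}  [seen]
Reachable DFA states: {A}, {B, C, D}, {C}, {A, B, C, D}.
{B, C, D} is among them.

yes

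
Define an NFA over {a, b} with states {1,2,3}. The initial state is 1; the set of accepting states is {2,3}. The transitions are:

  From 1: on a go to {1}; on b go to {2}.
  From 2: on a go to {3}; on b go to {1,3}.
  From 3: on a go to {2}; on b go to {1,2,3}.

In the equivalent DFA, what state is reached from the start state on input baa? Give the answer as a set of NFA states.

{2}

Start: {1}.
δ(1,b) = {2}.
Union: {2}.
After b: {2}.
δ(2,a) = {3}.
Union: {3}.
After a: {3}.
δ(3,a) = {2}.
Union: {2}.
After a: {2}.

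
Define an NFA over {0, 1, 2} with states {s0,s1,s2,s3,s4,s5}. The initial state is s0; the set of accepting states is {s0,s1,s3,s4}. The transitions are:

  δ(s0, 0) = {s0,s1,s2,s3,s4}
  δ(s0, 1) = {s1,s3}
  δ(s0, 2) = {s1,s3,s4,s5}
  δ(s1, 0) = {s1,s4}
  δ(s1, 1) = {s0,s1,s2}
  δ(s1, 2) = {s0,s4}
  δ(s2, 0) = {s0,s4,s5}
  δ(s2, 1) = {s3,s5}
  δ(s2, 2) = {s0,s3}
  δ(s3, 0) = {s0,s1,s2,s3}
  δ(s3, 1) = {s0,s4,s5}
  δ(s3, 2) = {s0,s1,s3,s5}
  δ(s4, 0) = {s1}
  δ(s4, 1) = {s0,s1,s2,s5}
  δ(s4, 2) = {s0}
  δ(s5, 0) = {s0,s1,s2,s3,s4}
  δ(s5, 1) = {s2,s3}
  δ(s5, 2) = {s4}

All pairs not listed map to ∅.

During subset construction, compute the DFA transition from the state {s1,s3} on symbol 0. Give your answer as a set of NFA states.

δ(s1,0) = {s1,s4}; δ(s3,0) = {s0,s1,s2,s3}.
Union: {s0,s1,s2,s3,s4}.

{s0,s1,s2,s3,s4}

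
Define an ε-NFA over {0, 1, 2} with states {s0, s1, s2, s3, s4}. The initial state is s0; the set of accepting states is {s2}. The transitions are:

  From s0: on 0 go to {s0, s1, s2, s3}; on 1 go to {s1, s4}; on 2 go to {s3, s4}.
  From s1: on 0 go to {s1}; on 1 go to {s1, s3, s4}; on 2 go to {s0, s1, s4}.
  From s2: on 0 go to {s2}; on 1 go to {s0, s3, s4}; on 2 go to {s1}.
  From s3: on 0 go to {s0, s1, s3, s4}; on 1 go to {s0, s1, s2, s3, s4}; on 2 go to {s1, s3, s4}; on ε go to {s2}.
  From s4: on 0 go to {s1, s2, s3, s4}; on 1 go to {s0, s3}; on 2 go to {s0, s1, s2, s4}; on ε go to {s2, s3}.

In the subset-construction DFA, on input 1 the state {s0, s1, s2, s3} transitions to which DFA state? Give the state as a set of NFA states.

δ(s0,1) = {s1, s4}; δ(s1,1) = {s1, s3, s4}; δ(s2,1) = {s0, s3, s4}; δ(s3,1) = {s0, s1, s2, s3, s4}.
Union: {s0, s1, s2, s3, s4}.

{s0, s1, s2, s3, s4}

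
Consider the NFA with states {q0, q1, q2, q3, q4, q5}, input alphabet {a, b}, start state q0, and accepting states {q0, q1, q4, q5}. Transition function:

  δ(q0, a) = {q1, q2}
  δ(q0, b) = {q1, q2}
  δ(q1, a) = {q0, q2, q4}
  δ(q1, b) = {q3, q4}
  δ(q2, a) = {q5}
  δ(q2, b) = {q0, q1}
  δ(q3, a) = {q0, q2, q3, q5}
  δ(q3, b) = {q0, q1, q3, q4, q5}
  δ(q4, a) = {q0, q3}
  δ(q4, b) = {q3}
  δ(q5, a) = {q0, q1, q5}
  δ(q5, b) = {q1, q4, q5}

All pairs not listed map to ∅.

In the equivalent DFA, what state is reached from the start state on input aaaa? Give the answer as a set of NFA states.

{q0, q1, q2, q3, q4, q5}

Start: {q0}.
δ(q0,a) = {q1, q2}.
Union: {q1, q2}.
After a: {q1, q2}.
δ(q1,a) = {q0, q2, q4}; δ(q2,a) = {q5}.
Union: {q0, q2, q4, q5}.
After a: {q0, q2, q4, q5}.
δ(q0,a) = {q1, q2}; δ(q2,a) = {q5}; δ(q4,a) = {q0, q3}; δ(q5,a) = {q0, q1, q5}.
Union: {q0, q1, q2, q3, q5}.
After a: {q0, q1, q2, q3, q5}.
δ(q0,a) = {q1, q2}; δ(q1,a) = {q0, q2, q4}; δ(q2,a) = {q5}; δ(q3,a) = {q0, q2, q3, q5}; δ(q5,a) = {q0, q1, q5}.
Union: {q0, q1, q2, q3, q4, q5}.
After a: {q0, q1, q2, q3, q4, q5}.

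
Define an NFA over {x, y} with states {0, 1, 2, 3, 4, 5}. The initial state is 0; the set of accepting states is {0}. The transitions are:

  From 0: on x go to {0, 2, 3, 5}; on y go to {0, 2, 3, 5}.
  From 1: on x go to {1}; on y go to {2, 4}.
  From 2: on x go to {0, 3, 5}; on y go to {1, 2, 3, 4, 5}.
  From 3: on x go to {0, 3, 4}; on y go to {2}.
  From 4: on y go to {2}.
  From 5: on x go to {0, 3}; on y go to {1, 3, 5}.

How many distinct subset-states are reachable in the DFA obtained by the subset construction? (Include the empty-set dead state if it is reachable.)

Start state of the DFA: {0}.
{0} --x--> {0, 2, 3, 5}  [new]
{0} --y--> {0, 2, 3, 5}  [seen]
{0, 2, 3, 5} --x--> {0, 2, 3, 4, 5}  [new]
{0, 2, 3, 5} --y--> {0, 1, 2, 3, 4, 5}  [new]
{0, 2, 3, 4, 5} --x--> {0, 2, 3, 4, 5}  [seen]
{0, 2, 3, 4, 5} --y--> {0, 1, 2, 3, 4, 5}  [seen]
{0, 1, 2, 3, 4, 5} --x--> {0, 1, 2, 3, 4, 5}  [seen]
{0, 1, 2, 3, 4, 5} --y--> {0, 1, 2, 3, 4, 5}  [seen]
Reachable DFA states: {0}, {0, 2, 3, 5}, {0, 2, 3, 4, 5}, {0, 1, 2, 3, 4, 5}.

4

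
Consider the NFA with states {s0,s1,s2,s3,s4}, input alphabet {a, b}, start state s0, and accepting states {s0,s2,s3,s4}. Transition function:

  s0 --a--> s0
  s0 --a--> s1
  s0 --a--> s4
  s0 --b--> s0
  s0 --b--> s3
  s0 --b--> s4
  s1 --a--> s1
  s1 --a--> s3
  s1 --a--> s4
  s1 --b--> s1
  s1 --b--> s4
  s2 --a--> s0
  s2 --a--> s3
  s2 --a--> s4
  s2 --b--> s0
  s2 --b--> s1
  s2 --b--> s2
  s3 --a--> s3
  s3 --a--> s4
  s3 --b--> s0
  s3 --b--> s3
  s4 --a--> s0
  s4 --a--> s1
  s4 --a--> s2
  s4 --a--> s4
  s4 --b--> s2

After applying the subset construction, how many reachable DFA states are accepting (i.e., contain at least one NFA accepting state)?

Start state of the DFA: {s0}.
{s0} --a--> {s0,s1,s4}  [new]
{s0} --b--> {s0,s3,s4}  [new]
{s0,s1,s4} --a--> {s0,s1,s2,s3,s4}  [new]
{s0,s1,s4} --b--> {s0,s1,s2,s3,s4}  [seen]
{s0,s3,s4} --a--> {s0,s1,s2,s3,s4}  [seen]
{s0,s3,s4} --b--> {s0,s2,s3,s4}  [new]
{s0,s1,s2,s3,s4} --a--> {s0,s1,s2,s3,s4}  [seen]
{s0,s1,s2,s3,s4} --b--> {s0,s1,s2,s3,s4}  [seen]
{s0,s2,s3,s4} --a--> {s0,s1,s2,s3,s4}  [seen]
{s0,s2,s3,s4} --b--> {s0,s1,s2,s3,s4}  [seen]
Reachable DFA states: {s0}, {s0,s1,s4}, {s0,s3,s4}, {s0,s1,s2,s3,s4}, {s0,s2,s3,s4}.
Accepting DFA states (contain an NFA accepting state): {s0}, {s0,s1,s4}, {s0,s3,s4}, {s0,s1,s2,s3,s4}, {s0,s2,s3,s4}.

5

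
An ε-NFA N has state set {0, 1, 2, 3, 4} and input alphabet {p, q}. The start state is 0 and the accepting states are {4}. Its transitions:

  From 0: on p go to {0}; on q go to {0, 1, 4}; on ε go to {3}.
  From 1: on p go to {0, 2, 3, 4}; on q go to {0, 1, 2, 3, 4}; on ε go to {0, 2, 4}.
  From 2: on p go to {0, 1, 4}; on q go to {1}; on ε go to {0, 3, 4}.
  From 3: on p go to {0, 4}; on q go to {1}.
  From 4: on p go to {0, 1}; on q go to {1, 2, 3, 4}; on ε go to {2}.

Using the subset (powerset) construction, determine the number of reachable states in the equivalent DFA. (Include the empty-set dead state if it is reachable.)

3

Start state of the DFA: {0, 3} (ε-closure of the NFA start).
{0, 3} --p--> {0, 2, 3, 4}  [new]
{0, 3} --q--> {0, 1, 2, 3, 4}  [new]
{0, 2, 3, 4} --p--> {0, 1, 2, 3, 4}  [seen]
{0, 2, 3, 4} --q--> {0, 1, 2, 3, 4}  [seen]
{0, 1, 2, 3, 4} --p--> {0, 1, 2, 3, 4}  [seen]
{0, 1, 2, 3, 4} --q--> {0, 1, 2, 3, 4}  [seen]
Reachable DFA states: {0, 3}, {0, 2, 3, 4}, {0, 1, 2, 3, 4}.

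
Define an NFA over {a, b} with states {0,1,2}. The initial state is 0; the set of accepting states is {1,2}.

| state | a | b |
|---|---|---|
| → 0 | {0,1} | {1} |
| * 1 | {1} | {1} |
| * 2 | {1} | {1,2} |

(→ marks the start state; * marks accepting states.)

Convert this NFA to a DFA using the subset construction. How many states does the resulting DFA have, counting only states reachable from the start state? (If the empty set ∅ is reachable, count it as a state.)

3

Start state of the DFA: {0}.
{0} --a--> {0,1}  [new]
{0} --b--> {1}  [new]
{0,1} --a--> {0,1}  [seen]
{0,1} --b--> {1}  [seen]
{1} --a--> {1}  [seen]
{1} --b--> {1}  [seen]
Reachable DFA states: {0}, {0,1}, {1}.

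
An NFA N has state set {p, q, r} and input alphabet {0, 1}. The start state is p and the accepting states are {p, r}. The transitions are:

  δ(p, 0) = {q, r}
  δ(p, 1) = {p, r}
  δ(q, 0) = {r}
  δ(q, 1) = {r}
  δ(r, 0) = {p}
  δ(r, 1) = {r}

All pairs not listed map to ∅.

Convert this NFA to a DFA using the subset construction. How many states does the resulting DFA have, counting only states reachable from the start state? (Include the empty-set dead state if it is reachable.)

Start state of the DFA: {p}.
{p} --0--> {q, r}  [new]
{p} --1--> {p, r}  [new]
{q, r} --0--> {p, r}  [seen]
{q, r} --1--> {r}  [new]
{p, r} --0--> {p, q, r}  [new]
{p, r} --1--> {p, r}  [seen]
{r} --0--> {p}  [seen]
{r} --1--> {r}  [seen]
{p, q, r} --0--> {p, q, r}  [seen]
{p, q, r} --1--> {p, r}  [seen]
Reachable DFA states: {p}, {q, r}, {p, r}, {r}, {p, q, r}.

5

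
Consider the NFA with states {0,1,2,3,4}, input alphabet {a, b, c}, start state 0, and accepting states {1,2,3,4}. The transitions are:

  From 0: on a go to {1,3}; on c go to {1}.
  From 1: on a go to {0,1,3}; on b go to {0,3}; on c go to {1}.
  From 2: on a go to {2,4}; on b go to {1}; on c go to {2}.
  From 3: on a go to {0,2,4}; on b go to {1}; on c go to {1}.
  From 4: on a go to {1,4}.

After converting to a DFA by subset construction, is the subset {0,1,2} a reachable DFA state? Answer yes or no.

no

Start state of the DFA: {0}.
{0} --a--> {1,3}  [new]
{0} --b--> ∅  [new]
{0} --c--> {1}  [new]
{1,3} --a--> {0,1,2,3,4}  [new]
{1,3} --b--> {0,1,3}  [new]
{1,3} --c--> {1}  [seen]
∅ --a--> ∅  [seen]
∅ --b--> ∅  [seen]
∅ --c--> ∅  [seen]
{1} --a--> {0,1,3}  [seen]
{1} --b--> {0,3}  [new]
{1} --c--> {1}  [seen]
{0,1,2,3,4} --a--> {0,1,2,3,4}  [seen]
{0,1,2,3,4} --b--> {0,1,3}  [seen]
{0,1,2,3,4} --c--> {1,2}  [new]
{0,1,3} --a--> {0,1,2,3,4}  [seen]
{0,1,3} --b--> {0,1,3}  [seen]
{0,1,3} --c--> {1}  [seen]
{0,3} --a--> {0,1,2,3,4}  [seen]
{0,3} --b--> {1}  [seen]
{0,3} --c--> {1}  [seen]
{1,2} --a--> {0,1,2,3,4}  [seen]
{1,2} --b--> {0,1,3}  [seen]
{1,2} --c--> {1,2}  [seen]
Reachable DFA states: {0}, {1,3}, ∅, {1}, {0,1,2,3,4}, {0,1,3}, {0,3}, {1,2}.
{0,1,2} is not among them.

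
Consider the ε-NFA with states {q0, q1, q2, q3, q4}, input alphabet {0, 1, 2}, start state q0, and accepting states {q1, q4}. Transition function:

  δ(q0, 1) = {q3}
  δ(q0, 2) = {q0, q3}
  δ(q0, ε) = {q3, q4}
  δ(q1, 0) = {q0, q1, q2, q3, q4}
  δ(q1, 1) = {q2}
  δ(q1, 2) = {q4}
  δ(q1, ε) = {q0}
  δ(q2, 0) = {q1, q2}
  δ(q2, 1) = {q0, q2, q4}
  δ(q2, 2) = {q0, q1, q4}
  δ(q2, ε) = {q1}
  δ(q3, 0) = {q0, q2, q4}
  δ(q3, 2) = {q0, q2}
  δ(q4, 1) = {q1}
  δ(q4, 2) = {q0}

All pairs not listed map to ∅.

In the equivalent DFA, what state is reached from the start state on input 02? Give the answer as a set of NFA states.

Start: {q0, q3, q4}.
δ(q0,0) = ∅; δ(q3,0) = {q0, q2, q4}; δ(q4,0) = ∅.
Union: {q0, q2, q4}.
ε-closure gives {q0, q1, q2, q3, q4}.
After 0: {q0, q1, q2, q3, q4}.
δ(q0,2) = {q0, q3}; δ(q1,2) = {q4}; δ(q2,2) = {q0, q1, q4}; δ(q3,2) = {q0, q2}; δ(q4,2) = {q0}.
Union: {q0, q1, q2, q3, q4}.
After 2: {q0, q1, q2, q3, q4}.

{q0, q1, q2, q3, q4}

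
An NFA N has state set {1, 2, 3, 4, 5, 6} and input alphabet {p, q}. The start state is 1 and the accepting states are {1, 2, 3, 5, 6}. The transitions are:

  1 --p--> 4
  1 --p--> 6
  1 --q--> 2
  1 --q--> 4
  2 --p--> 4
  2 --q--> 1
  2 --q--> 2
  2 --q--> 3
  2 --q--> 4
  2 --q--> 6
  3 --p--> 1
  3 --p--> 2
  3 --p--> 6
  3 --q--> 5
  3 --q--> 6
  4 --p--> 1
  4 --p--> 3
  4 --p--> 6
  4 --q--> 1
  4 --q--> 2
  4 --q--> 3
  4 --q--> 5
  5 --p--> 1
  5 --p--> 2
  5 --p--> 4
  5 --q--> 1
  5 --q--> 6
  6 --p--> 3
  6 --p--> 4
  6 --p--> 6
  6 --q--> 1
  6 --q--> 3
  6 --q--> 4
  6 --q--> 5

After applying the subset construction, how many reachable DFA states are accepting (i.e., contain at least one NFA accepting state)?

7

Start state of the DFA: {1}.
{1} --p--> {4, 6}  [new]
{1} --q--> {2, 4}  [new]
{4, 6} --p--> {1, 3, 4, 6}  [new]
{4, 6} --q--> {1, 2, 3, 4, 5}  [new]
{2, 4} --p--> {1, 3, 4, 6}  [seen]
{2, 4} --q--> {1, 2, 3, 4, 5, 6}  [new]
{1, 3, 4, 6} --p--> {1, 2, 3, 4, 6}  [new]
{1, 3, 4, 6} --q--> {1, 2, 3, 4, 5, 6}  [seen]
{1, 2, 3, 4, 5} --p--> {1, 2, 3, 4, 6}  [seen]
{1, 2, 3, 4, 5} --q--> {1, 2, 3, 4, 5, 6}  [seen]
{1, 2, 3, 4, 5, 6} --p--> {1, 2, 3, 4, 6}  [seen]
{1, 2, 3, 4, 5, 6} --q--> {1, 2, 3, 4, 5, 6}  [seen]
{1, 2, 3, 4, 6} --p--> {1, 2, 3, 4, 6}  [seen]
{1, 2, 3, 4, 6} --q--> {1, 2, 3, 4, 5, 6}  [seen]
Reachable DFA states: {1}, {4, 6}, {2, 4}, {1, 3, 4, 6}, {1, 2, 3, 4, 5}, {1, 2, 3, 4, 5, 6}, {1, 2, 3, 4, 6}.
Accepting DFA states (contain an NFA accepting state): {1}, {4, 6}, {2, 4}, {1, 3, 4, 6}, {1, 2, 3, 4, 5}, {1, 2, 3, 4, 5, 6}, {1, 2, 3, 4, 6}.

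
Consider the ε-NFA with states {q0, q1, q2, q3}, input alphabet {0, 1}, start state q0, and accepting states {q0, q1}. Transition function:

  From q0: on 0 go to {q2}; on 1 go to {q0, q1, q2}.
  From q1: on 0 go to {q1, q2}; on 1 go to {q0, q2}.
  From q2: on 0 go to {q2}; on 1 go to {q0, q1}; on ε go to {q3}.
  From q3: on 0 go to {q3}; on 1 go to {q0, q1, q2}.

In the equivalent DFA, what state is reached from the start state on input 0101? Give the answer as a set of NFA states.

{q0, q1, q2, q3}

Start: {q0}.
δ(q0,0) = {q2}.
Union: {q2}.
ε-closure gives {q2, q3}.
After 0: {q2, q3}.
δ(q2,1) = {q0, q1}; δ(q3,1) = {q0, q1, q2}.
Union: {q0, q1, q2}.
ε-closure gives {q0, q1, q2, q3}.
After 1: {q0, q1, q2, q3}.
δ(q0,0) = {q2}; δ(q1,0) = {q1, q2}; δ(q2,0) = {q2}; δ(q3,0) = {q3}.
Union: {q1, q2, q3}.
After 0: {q1, q2, q3}.
δ(q1,1) = {q0, q2}; δ(q2,1) = {q0, q1}; δ(q3,1) = {q0, q1, q2}.
Union: {q0, q1, q2}.
ε-closure gives {q0, q1, q2, q3}.
After 1: {q0, q1, q2, q3}.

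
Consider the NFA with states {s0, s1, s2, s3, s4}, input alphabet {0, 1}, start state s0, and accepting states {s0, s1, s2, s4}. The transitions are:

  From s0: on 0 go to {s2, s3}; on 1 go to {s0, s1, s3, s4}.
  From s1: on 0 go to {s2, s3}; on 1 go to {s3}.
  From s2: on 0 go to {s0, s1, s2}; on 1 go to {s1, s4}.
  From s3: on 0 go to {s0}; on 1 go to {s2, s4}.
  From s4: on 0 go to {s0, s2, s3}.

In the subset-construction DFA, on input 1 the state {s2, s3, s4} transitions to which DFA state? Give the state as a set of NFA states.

δ(s2,1) = {s1, s4}; δ(s3,1) = {s2, s4}; δ(s4,1) = ∅.
Union: {s1, s2, s4}.

{s1, s2, s4}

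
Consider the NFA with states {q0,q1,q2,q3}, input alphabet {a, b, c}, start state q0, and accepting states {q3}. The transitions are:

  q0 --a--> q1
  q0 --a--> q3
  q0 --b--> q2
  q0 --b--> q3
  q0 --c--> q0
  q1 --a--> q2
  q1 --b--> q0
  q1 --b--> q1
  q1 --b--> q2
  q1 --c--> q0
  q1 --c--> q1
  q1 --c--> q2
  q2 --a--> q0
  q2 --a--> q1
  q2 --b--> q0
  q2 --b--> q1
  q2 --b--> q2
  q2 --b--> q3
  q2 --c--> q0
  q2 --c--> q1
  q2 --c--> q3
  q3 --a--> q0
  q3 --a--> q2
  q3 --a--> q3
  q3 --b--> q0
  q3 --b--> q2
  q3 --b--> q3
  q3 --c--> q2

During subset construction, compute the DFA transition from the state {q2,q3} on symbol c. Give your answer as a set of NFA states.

{q0,q1,q2,q3}

δ(q2,c) = {q0,q1,q3}; δ(q3,c) = {q2}.
Union: {q0,q1,q2,q3}.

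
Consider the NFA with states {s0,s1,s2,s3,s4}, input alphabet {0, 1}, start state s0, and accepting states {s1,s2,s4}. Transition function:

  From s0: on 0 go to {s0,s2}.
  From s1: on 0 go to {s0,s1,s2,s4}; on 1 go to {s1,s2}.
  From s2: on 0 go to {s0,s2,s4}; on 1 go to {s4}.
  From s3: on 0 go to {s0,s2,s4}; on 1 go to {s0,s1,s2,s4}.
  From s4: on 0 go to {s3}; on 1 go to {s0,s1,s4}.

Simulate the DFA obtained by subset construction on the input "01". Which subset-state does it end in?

Start: {s0}.
δ(s0,0) = {s0,s2}.
Union: {s0,s2}.
After 0: {s0,s2}.
δ(s0,1) = ∅; δ(s2,1) = {s4}.
Union: {s4}.
After 1: {s4}.

{s4}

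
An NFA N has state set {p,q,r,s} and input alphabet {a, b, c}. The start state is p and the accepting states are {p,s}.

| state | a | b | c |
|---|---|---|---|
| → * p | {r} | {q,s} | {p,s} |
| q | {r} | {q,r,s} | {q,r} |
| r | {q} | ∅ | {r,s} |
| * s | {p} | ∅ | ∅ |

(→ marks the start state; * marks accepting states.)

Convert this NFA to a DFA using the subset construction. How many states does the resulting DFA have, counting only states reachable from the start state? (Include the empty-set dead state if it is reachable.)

Start state of the DFA: {p}.
{p} --a--> {r}  [new]
{p} --b--> {q,s}  [new]
{p} --c--> {p,s}  [new]
{r} --a--> {q}  [new]
{r} --b--> ∅  [new]
{r} --c--> {r,s}  [new]
{q,s} --a--> {p,r}  [new]
{q,s} --b--> {q,r,s}  [new]
{q,s} --c--> {q,r}  [new]
{p,s} --a--> {p,r}  [seen]
{p,s} --b--> {q,s}  [seen]
{p,s} --c--> {p,s}  [seen]
{q} --a--> {r}  [seen]
{q} --b--> {q,r,s}  [seen]
{q} --c--> {q,r}  [seen]
∅ --a--> ∅  [seen]
∅ --b--> ∅  [seen]
∅ --c--> ∅  [seen]
{r,s} --a--> {p,q}  [new]
{r,s} --b--> ∅  [seen]
{r,s} --c--> {r,s}  [seen]
{p,r} --a--> {q,r}  [seen]
{p,r} --b--> {q,s}  [seen]
{p,r} --c--> {p,r,s}  [new]
{q,r,s} --a--> {p,q,r}  [new]
{q,r,s} --b--> {q,r,s}  [seen]
{q,r,s} --c--> {q,r,s}  [seen]
{q,r} --a--> {q,r}  [seen]
{q,r} --b--> {q,r,s}  [seen]
{q,r} --c--> {q,r,s}  [seen]
{p,q} --a--> {r}  [seen]
{p,q} --b--> {q,r,s}  [seen]
{p,q} --c--> {p,q,r,s}  [new]
{p,r,s} --a--> {p,q,r}  [seen]
{p,r,s} --b--> {q,s}  [seen]
{p,r,s} --c--> {p,r,s}  [seen]
{p,q,r} --a--> {q,r}  [seen]
{p,q,r} --b--> {q,r,s}  [seen]
{p,q,r} --c--> {p,q,r,s}  [seen]
{p,q,r,s} --a--> {p,q,r}  [seen]
{p,q,r,s} --b--> {q,r,s}  [seen]
{p,q,r,s} --c--> {p,q,r,s}  [seen]
Reachable DFA states: {p}, {r}, {q,s}, {p,s}, {q}, ∅, {r,s}, {p,r}, {q,r,s}, {q,r}, {p,q}, {p,r,s}, {p,q,r}, {p,q,r,s}.

14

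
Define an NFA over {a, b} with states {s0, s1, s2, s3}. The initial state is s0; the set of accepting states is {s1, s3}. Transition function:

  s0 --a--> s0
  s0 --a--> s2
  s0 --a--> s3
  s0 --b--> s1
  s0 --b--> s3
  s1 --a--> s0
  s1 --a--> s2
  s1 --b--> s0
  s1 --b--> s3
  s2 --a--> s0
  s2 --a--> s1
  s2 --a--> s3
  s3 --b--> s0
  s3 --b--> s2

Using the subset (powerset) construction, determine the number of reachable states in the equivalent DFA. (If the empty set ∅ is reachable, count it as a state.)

5

Start state of the DFA: {s0}.
{s0} --a--> {s0, s2, s3}  [new]
{s0} --b--> {s1, s3}  [new]
{s0, s2, s3} --a--> {s0, s1, s2, s3}  [new]
{s0, s2, s3} --b--> {s0, s1, s2, s3}  [seen]
{s1, s3} --a--> {s0, s2}  [new]
{s1, s3} --b--> {s0, s2, s3}  [seen]
{s0, s1, s2, s3} --a--> {s0, s1, s2, s3}  [seen]
{s0, s1, s2, s3} --b--> {s0, s1, s2, s3}  [seen]
{s0, s2} --a--> {s0, s1, s2, s3}  [seen]
{s0, s2} --b--> {s1, s3}  [seen]
Reachable DFA states: {s0}, {s0, s2, s3}, {s1, s3}, {s0, s1, s2, s3}, {s0, s2}.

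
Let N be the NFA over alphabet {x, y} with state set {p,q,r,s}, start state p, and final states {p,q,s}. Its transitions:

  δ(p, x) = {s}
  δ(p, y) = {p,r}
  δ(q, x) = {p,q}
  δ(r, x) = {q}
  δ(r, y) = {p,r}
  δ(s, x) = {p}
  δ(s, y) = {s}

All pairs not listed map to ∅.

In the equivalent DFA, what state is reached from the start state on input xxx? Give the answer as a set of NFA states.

Start: {p}.
δ(p,x) = {s}.
Union: {s}.
After x: {s}.
δ(s,x) = {p}.
Union: {p}.
After x: {p}.
δ(p,x) = {s}.
Union: {s}.
After x: {s}.

{s}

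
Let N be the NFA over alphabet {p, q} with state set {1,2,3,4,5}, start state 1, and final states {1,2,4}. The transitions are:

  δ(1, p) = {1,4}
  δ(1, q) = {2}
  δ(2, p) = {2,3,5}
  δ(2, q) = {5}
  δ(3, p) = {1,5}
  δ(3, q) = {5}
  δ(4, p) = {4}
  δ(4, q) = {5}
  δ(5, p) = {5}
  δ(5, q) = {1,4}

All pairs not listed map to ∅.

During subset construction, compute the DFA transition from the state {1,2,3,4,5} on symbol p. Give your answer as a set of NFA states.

{1,2,3,4,5}

δ(1,p) = {1,4}; δ(2,p) = {2,3,5}; δ(3,p) = {1,5}; δ(4,p) = {4}; δ(5,p) = {5}.
Union: {1,2,3,4,5}.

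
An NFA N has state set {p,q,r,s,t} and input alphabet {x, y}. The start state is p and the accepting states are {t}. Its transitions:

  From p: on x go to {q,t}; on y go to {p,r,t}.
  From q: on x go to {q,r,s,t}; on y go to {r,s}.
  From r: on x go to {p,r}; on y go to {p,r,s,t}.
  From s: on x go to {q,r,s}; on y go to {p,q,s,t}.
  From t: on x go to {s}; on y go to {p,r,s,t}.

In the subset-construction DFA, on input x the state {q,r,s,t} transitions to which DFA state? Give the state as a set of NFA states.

{p,q,r,s,t}

δ(q,x) = {q,r,s,t}; δ(r,x) = {p,r}; δ(s,x) = {q,r,s}; δ(t,x) = {s}.
Union: {p,q,r,s,t}.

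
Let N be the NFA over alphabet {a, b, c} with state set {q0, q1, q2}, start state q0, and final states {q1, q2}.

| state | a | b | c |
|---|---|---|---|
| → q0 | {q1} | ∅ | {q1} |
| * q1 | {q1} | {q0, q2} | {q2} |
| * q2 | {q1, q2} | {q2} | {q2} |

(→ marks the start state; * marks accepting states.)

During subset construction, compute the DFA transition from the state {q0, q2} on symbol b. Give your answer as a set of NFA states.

{q2}

δ(q0,b) = ∅; δ(q2,b) = {q2}.
Union: {q2}.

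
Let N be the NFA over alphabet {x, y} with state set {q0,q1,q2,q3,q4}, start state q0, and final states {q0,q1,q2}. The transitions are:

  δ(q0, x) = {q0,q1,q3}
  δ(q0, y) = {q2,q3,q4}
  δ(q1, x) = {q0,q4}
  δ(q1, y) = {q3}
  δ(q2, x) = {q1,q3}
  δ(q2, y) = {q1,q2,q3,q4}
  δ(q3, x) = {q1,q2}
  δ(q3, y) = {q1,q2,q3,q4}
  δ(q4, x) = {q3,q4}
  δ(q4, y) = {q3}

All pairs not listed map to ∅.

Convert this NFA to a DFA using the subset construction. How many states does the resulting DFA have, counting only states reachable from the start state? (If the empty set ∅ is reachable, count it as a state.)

Start state of the DFA: {q0}.
{q0} --x--> {q0,q1,q3}  [new]
{q0} --y--> {q2,q3,q4}  [new]
{q0,q1,q3} --x--> {q0,q1,q2,q3,q4}  [new]
{q0,q1,q3} --y--> {q1,q2,q3,q4}  [new]
{q2,q3,q4} --x--> {q1,q2,q3,q4}  [seen]
{q2,q3,q4} --y--> {q1,q2,q3,q4}  [seen]
{q0,q1,q2,q3,q4} --x--> {q0,q1,q2,q3,q4}  [seen]
{q0,q1,q2,q3,q4} --y--> {q1,q2,q3,q4}  [seen]
{q1,q2,q3,q4} --x--> {q0,q1,q2,q3,q4}  [seen]
{q1,q2,q3,q4} --y--> {q1,q2,q3,q4}  [seen]
Reachable DFA states: {q0}, {q0,q1,q3}, {q2,q3,q4}, {q0,q1,q2,q3,q4}, {q1,q2,q3,q4}.

5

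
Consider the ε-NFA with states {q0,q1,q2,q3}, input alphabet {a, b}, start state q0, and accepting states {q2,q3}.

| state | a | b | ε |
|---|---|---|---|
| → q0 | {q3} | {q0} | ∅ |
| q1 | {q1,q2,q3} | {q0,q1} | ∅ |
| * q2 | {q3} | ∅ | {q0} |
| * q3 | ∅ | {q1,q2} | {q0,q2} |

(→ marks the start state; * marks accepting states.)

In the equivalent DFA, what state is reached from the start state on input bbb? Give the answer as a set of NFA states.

{q0}

Start: {q0}.
δ(q0,b) = {q0}.
Union: {q0}.
After b: {q0}.
δ(q0,b) = {q0}.
Union: {q0}.
After b: {q0}.
δ(q0,b) = {q0}.
Union: {q0}.
After b: {q0}.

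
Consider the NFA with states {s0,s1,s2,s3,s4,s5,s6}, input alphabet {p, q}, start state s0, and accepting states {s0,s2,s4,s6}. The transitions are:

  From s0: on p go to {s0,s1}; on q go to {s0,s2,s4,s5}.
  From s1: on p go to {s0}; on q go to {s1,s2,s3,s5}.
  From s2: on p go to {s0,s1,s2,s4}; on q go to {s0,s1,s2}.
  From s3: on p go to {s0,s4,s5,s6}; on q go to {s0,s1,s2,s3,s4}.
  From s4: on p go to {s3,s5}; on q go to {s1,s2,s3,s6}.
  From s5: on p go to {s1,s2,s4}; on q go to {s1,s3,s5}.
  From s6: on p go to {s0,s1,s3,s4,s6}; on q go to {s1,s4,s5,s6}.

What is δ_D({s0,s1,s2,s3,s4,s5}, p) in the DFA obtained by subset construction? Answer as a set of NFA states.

δ(s0,p) = {s0,s1}; δ(s1,p) = {s0}; δ(s2,p) = {s0,s1,s2,s4}; δ(s3,p) = {s0,s4,s5,s6}; δ(s4,p) = {s3,s5}; δ(s5,p) = {s1,s2,s4}.
Union: {s0,s1,s2,s3,s4,s5,s6}.

{s0,s1,s2,s3,s4,s5,s6}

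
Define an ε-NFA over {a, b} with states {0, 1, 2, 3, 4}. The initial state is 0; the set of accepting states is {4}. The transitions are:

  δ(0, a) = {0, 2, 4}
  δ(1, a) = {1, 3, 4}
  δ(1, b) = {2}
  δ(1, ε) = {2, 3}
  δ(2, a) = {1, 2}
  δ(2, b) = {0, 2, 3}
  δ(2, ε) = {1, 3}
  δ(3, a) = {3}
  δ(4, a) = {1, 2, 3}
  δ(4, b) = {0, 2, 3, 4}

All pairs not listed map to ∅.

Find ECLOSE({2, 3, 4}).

Begin with {2, 3, 4}.
2 →ε {1, 3}; add 1.
ε-closure = {1, 2, 3, 4}.

{1, 2, 3, 4}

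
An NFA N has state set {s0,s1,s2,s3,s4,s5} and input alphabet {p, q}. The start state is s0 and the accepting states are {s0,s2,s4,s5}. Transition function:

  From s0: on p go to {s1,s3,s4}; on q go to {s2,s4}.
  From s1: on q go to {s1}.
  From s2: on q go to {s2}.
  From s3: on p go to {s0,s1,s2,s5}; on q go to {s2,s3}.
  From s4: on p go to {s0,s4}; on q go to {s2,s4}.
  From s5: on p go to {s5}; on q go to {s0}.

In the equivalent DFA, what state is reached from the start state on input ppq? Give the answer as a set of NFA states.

Start: {s0}.
δ(s0,p) = {s1,s3,s4}.
Union: {s1,s3,s4}.
After p: {s1,s3,s4}.
δ(s1,p) = ∅; δ(s3,p) = {s0,s1,s2,s5}; δ(s4,p) = {s0,s4}.
Union: {s0,s1,s2,s4,s5}.
After p: {s0,s1,s2,s4,s5}.
δ(s0,q) = {s2,s4}; δ(s1,q) = {s1}; δ(s2,q) = {s2}; δ(s4,q) = {s2,s4}; δ(s5,q) = {s0}.
Union: {s0,s1,s2,s4}.
After q: {s0,s1,s2,s4}.

{s0,s1,s2,s4}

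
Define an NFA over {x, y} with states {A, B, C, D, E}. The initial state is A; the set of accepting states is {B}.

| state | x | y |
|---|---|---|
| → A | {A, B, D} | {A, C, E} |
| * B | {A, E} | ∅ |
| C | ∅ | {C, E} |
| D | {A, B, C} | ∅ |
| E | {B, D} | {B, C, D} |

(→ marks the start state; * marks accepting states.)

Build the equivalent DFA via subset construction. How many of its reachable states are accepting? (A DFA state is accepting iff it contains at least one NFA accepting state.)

Start state of the DFA: {A}.
{A} --x--> {A, B, D}  [new]
{A} --y--> {A, C, E}  [new]
{A, B, D} --x--> {A, B, C, D, E}  [new]
{A, B, D} --y--> {A, C, E}  [seen]
{A, C, E} --x--> {A, B, D}  [seen]
{A, C, E} --y--> {A, B, C, D, E}  [seen]
{A, B, C, D, E} --x--> {A, B, C, D, E}  [seen]
{A, B, C, D, E} --y--> {A, B, C, D, E}  [seen]
Reachable DFA states: {A}, {A, B, D}, {A, C, E}, {A, B, C, D, E}.
Accepting DFA states (contain an NFA accepting state): {A, B, D}, {A, B, C, D, E}.

2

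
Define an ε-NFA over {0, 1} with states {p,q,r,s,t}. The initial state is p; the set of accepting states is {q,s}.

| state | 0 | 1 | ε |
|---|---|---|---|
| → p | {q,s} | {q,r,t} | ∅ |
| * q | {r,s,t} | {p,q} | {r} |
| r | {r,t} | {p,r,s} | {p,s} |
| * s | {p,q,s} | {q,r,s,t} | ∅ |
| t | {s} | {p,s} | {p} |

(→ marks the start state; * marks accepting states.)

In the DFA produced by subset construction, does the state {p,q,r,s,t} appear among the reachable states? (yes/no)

yes

Start state of the DFA: {p} (ε-closure of the NFA start).
{p} --0--> {p,q,r,s}  [new]
{p} --1--> {p,q,r,s,t}  [new]
{p,q,r,s} --0--> {p,q,r,s,t}  [seen]
{p,q,r,s} --1--> {p,q,r,s,t}  [seen]
{p,q,r,s,t} --0--> {p,q,r,s,t}  [seen]
{p,q,r,s,t} --1--> {p,q,r,s,t}  [seen]
Reachable DFA states: {p}, {p,q,r,s}, {p,q,r,s,t}.
{p,q,r,s,t} is among them.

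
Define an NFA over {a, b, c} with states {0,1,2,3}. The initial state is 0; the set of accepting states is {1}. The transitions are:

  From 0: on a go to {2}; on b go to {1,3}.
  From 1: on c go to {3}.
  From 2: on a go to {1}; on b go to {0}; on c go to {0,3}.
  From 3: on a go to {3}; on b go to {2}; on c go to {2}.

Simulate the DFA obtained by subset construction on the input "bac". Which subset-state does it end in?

{2}

Start: {0}.
δ(0,b) = {1,3}.
Union: {1,3}.
After b: {1,3}.
δ(1,a) = ∅; δ(3,a) = {3}.
Union: {3}.
After a: {3}.
δ(3,c) = {2}.
Union: {2}.
After c: {2}.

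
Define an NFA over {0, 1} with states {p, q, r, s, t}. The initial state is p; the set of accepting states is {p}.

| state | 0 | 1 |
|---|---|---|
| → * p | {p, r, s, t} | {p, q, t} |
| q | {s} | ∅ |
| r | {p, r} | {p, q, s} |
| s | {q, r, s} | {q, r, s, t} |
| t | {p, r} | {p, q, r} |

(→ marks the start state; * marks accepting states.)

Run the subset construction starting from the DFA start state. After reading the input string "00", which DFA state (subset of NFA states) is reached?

{p, q, r, s, t}

Start: {p}.
δ(p,0) = {p, r, s, t}.
Union: {p, r, s, t}.
After 0: {p, r, s, t}.
δ(p,0) = {p, r, s, t}; δ(r,0) = {p, r}; δ(s,0) = {q, r, s}; δ(t,0) = {p, r}.
Union: {p, q, r, s, t}.
After 0: {p, q, r, s, t}.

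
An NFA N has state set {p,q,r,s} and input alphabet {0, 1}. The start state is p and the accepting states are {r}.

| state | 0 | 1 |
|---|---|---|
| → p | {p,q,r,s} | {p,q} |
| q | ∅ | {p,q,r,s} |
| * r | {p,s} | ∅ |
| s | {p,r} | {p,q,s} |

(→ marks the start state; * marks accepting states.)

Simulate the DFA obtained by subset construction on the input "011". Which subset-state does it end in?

{p,q,r,s}

Start: {p}.
δ(p,0) = {p,q,r,s}.
Union: {p,q,r,s}.
After 0: {p,q,r,s}.
δ(p,1) = {p,q}; δ(q,1) = {p,q,r,s}; δ(r,1) = ∅; δ(s,1) = {p,q,s}.
Union: {p,q,r,s}.
After 1: {p,q,r,s}.
δ(p,1) = {p,q}; δ(q,1) = {p,q,r,s}; δ(r,1) = ∅; δ(s,1) = {p,q,s}.
Union: {p,q,r,s}.
After 1: {p,q,r,s}.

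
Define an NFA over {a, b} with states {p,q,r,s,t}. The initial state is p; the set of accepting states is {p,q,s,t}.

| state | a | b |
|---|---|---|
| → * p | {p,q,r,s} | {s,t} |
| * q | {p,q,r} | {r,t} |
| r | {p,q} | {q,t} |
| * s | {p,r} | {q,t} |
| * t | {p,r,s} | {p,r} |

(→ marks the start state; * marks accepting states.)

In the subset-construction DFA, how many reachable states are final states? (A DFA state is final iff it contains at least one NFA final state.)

8

Start state of the DFA: {p}.
{p} --a--> {p,q,r,s}  [new]
{p} --b--> {s,t}  [new]
{p,q,r,s} --a--> {p,q,r,s}  [seen]
{p,q,r,s} --b--> {q,r,s,t}  [new]
{s,t} --a--> {p,r,s}  [new]
{s,t} --b--> {p,q,r,t}  [new]
{q,r,s,t} --a--> {p,q,r,s}  [seen]
{q,r,s,t} --b--> {p,q,r,t}  [seen]
{p,r,s} --a--> {p,q,r,s}  [seen]
{p,r,s} --b--> {q,s,t}  [new]
{p,q,r,t} --a--> {p,q,r,s}  [seen]
{p,q,r,t} --b--> {p,q,r,s,t}  [new]
{q,s,t} --a--> {p,q,r,s}  [seen]
{q,s,t} --b--> {p,q,r,t}  [seen]
{p,q,r,s,t} --a--> {p,q,r,s}  [seen]
{p,q,r,s,t} --b--> {p,q,r,s,t}  [seen]
Reachable DFA states: {p}, {p,q,r,s}, {s,t}, {q,r,s,t}, {p,r,s}, {p,q,r,t}, {q,s,t}, {p,q,r,s,t}.
Accepting DFA states (contain an NFA accepting state): {p}, {p,q,r,s}, {s,t}, {q,r,s,t}, {p,r,s}, {p,q,r,t}, {q,s,t}, {p,q,r,s,t}.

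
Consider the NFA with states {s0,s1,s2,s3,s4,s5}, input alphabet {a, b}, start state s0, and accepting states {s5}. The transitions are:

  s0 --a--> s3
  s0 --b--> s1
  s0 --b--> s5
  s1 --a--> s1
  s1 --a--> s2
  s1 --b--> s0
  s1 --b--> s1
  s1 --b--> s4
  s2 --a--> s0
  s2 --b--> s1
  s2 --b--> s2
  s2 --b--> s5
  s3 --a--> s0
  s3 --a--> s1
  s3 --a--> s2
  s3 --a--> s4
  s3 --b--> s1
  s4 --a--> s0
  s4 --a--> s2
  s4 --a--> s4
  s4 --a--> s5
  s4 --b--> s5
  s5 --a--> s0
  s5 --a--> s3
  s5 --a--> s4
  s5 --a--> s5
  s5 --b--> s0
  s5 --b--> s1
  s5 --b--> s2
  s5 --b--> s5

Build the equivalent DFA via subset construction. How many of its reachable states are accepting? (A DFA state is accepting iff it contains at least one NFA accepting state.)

Start state of the DFA: {s0}.
{s0} --a--> {s3}  [new]
{s0} --b--> {s1,s5}  [new]
{s3} --a--> {s0,s1,s2,s4}  [new]
{s3} --b--> {s1}  [new]
{s1,s5} --a--> {s0,s1,s2,s3,s4,s5}  [new]
{s1,s5} --b--> {s0,s1,s2,s4,s5}  [new]
{s0,s1,s2,s4} --a--> {s0,s1,s2,s3,s4,s5}  [seen]
{s0,s1,s2,s4} --b--> {s0,s1,s2,s4,s5}  [seen]
{s1} --a--> {s1,s2}  [new]
{s1} --b--> {s0,s1,s4}  [new]
{s0,s1,s2,s3,s4,s5} --a--> {s0,s1,s2,s3,s4,s5}  [seen]
{s0,s1,s2,s3,s4,s5} --b--> {s0,s1,s2,s4,s5}  [seen]
{s0,s1,s2,s4,s5} --a--> {s0,s1,s2,s3,s4,s5}  [seen]
{s0,s1,s2,s4,s5} --b--> {s0,s1,s2,s4,s5}  [seen]
{s1,s2} --a--> {s0,s1,s2}  [new]
{s1,s2} --b--> {s0,s1,s2,s4,s5}  [seen]
{s0,s1,s4} --a--> {s0,s1,s2,s3,s4,s5}  [seen]
{s0,s1,s4} --b--> {s0,s1,s4,s5}  [new]
{s0,s1,s2} --a--> {s0,s1,s2,s3}  [new]
{s0,s1,s2} --b--> {s0,s1,s2,s4,s5}  [seen]
{s0,s1,s4,s5} --a--> {s0,s1,s2,s3,s4,s5}  [seen]
{s0,s1,s4,s5} --b--> {s0,s1,s2,s4,s5}  [seen]
{s0,s1,s2,s3} --a--> {s0,s1,s2,s3,s4}  [new]
{s0,s1,s2,s3} --b--> {s0,s1,s2,s4,s5}  [seen]
{s0,s1,s2,s3,s4} --a--> {s0,s1,s2,s3,s4,s5}  [seen]
{s0,s1,s2,s3,s4} --b--> {s0,s1,s2,s4,s5}  [seen]
Reachable DFA states: {s0}, {s3}, {s1,s5}, {s0,s1,s2,s4}, {s1}, {s0,s1,s2,s3,s4,s5}, {s0,s1,s2,s4,s5}, {s1,s2}, {s0,s1,s4}, {s0,s1,s2}, {s0,s1,s4,s5}, {s0,s1,s2,s3}, {s0,s1,s2,s3,s4}.
Accepting DFA states (contain an NFA accepting state): {s1,s5}, {s0,s1,s2,s3,s4,s5}, {s0,s1,s2,s4,s5}, {s0,s1,s4,s5}.

4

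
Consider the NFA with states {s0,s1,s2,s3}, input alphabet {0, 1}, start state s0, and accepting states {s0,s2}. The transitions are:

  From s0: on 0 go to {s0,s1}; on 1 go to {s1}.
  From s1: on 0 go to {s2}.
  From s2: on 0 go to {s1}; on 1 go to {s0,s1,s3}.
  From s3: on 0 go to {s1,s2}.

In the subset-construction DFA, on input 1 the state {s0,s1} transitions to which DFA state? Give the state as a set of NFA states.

δ(s0,1) = {s1}; δ(s1,1) = ∅.
Union: {s1}.

{s1}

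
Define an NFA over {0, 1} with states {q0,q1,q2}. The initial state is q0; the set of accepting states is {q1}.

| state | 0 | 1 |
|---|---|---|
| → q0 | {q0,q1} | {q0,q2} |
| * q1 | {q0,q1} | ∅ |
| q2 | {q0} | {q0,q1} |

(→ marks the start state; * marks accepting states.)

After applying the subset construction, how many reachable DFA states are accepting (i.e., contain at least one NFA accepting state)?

2

Start state of the DFA: {q0}.
{q0} --0--> {q0,q1}  [new]
{q0} --1--> {q0,q2}  [new]
{q0,q1} --0--> {q0,q1}  [seen]
{q0,q1} --1--> {q0,q2}  [seen]
{q0,q2} --0--> {q0,q1}  [seen]
{q0,q2} --1--> {q0,q1,q2}  [new]
{q0,q1,q2} --0--> {q0,q1}  [seen]
{q0,q1,q2} --1--> {q0,q1,q2}  [seen]
Reachable DFA states: {q0}, {q0,q1}, {q0,q2}, {q0,q1,q2}.
Accepting DFA states (contain an NFA accepting state): {q0,q1}, {q0,q1,q2}.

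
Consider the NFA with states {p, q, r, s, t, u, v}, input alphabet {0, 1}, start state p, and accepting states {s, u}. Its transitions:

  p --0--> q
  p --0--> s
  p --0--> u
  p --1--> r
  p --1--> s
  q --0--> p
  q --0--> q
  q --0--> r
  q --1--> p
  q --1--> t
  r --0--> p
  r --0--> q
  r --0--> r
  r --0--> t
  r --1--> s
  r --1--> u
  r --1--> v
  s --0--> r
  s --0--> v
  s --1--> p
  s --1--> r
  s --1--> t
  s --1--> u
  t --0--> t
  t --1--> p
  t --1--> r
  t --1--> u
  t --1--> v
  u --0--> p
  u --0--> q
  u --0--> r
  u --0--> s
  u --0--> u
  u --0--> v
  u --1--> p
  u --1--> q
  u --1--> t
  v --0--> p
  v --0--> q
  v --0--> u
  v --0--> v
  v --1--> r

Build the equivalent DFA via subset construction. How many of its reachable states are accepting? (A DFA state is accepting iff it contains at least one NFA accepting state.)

6

Start state of the DFA: {p}.
{p} --0--> {q, s, u}  [new]
{p} --1--> {r, s}  [new]
{q, s, u} --0--> {p, q, r, s, u, v}  [new]
{q, s, u} --1--> {p, q, r, t, u}  [new]
{r, s} --0--> {p, q, r, t, v}  [new]
{r, s} --1--> {p, r, s, t, u, v}  [new]
{p, q, r, s, u, v} --0--> {p, q, r, s, t, u, v}  [new]
{p, q, r, s, u, v} --1--> {p, q, r, s, t, u, v}  [seen]
{p, q, r, t, u} --0--> {p, q, r, s, t, u, v}  [seen]
{p, q, r, t, u} --1--> {p, q, r, s, t, u, v}  [seen]
{p, q, r, t, v} --0--> {p, q, r, s, t, u, v}  [seen]
{p, q, r, t, v} --1--> {p, r, s, t, u, v}  [seen]
{p, r, s, t, u, v} --0--> {p, q, r, s, t, u, v}  [seen]
{p, r, s, t, u, v} --1--> {p, q, r, s, t, u, v}  [seen]
{p, q, r, s, t, u, v} --0--> {p, q, r, s, t, u, v}  [seen]
{p, q, r, s, t, u, v} --1--> {p, q, r, s, t, u, v}  [seen]
Reachable DFA states: {p}, {q, s, u}, {r, s}, {p, q, r, s, u, v}, {p, q, r, t, u}, {p, q, r, t, v}, {p, r, s, t, u, v}, {p, q, r, s, t, u, v}.
Accepting DFA states (contain an NFA accepting state): {q, s, u}, {r, s}, {p, q, r, s, u, v}, {p, q, r, t, u}, {p, r, s, t, u, v}, {p, q, r, s, t, u, v}.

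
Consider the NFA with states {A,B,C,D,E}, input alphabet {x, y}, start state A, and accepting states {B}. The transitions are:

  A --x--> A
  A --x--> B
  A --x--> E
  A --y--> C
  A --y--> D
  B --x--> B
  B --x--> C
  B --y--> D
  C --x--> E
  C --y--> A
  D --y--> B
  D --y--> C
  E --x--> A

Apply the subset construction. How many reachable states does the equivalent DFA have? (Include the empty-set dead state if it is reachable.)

Start state of the DFA: {A}.
{A} --x--> {A,B,E}  [new]
{A} --y--> {C,D}  [new]
{A,B,E} --x--> {A,B,C,E}  [new]
{A,B,E} --y--> {C,D}  [seen]
{C,D} --x--> {E}  [new]
{C,D} --y--> {A,B,C}  [new]
{A,B,C,E} --x--> {A,B,C,E}  [seen]
{A,B,C,E} --y--> {A,C,D}  [new]
{E} --x--> {A}  [seen]
{E} --y--> ∅  [new]
{A,B,C} --x--> {A,B,C,E}  [seen]
{A,B,C} --y--> {A,C,D}  [seen]
{A,C,D} --x--> {A,B,E}  [seen]
{A,C,D} --y--> {A,B,C,D}  [new]
∅ --x--> ∅  [seen]
∅ --y--> ∅  [seen]
{A,B,C,D} --x--> {A,B,C,E}  [seen]
{A,B,C,D} --y--> {A,B,C,D}  [seen]
Reachable DFA states: {A}, {A,B,E}, {C,D}, {A,B,C,E}, {E}, {A,B,C}, {A,C,D}, ∅, {A,B,C,D}.

9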